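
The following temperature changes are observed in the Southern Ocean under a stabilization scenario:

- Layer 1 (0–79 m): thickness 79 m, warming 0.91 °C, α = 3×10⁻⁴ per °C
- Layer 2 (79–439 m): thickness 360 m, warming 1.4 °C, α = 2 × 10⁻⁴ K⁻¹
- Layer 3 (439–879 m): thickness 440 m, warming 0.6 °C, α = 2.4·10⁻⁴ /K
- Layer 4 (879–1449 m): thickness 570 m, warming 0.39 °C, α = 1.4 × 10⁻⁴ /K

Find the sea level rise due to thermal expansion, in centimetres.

79 × 3×10⁻⁴ × 0.91 = 0.021567 m
360 × 2×10⁻⁴ × 1.4 = 0.10080 m
Layer 3: 0.6 × 440 × 2.4×10⁻⁴ = 0.06336 m
Layer 4: 0.39 × 570 × 1.4×10⁻⁴ = 0.031122 m
Δh = 0.021567 + 0.10080 + 0.06336 + 0.031122 = 0.216849 m

Δh ≈ 21.7 cm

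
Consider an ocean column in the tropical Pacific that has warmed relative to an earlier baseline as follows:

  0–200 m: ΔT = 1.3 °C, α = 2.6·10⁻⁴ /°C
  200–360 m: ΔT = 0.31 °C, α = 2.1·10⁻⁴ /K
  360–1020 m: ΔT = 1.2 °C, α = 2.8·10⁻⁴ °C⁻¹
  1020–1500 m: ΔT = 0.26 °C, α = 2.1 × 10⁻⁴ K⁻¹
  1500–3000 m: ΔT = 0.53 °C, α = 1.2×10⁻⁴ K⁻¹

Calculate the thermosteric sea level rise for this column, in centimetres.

2.6×10⁻⁴ × 200 × 1.3 = 0.06760 m
0.31 × 2.1×10⁻⁴ × 160 = 0.010416 m
Layer 3: 2.8×10⁻⁴ × 1.2 × 660 = 0.22176 m
480 × 2.1×10⁻⁴ × 0.26 = 0.026208 m
0.53 × 1500 × 1.2×10⁻⁴ = 0.09540 m
Δh = 0.06760 + 0.010416 + 0.22176 + 0.026208 + 0.09540 = 0.421384 m

42 cm of thermosteric rise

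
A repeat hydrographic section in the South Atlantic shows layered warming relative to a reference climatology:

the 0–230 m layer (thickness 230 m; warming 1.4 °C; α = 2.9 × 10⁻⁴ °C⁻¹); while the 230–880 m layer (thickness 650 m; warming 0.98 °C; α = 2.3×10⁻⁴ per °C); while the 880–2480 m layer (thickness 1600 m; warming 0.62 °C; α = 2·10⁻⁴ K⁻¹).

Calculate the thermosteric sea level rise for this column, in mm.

230 × 2.9×10⁻⁴ × 1.4 = 0.09338 m
230–880 m: 2.3×10⁻⁴ × 0.98 × 650 = 0.14651 m
Layer 3: 1600 × 0.62 × 2×10⁻⁴ = 0.19840 m
Δh = 0.09338 + 0.14651 + 0.19840 = 0.43829 m ≈ 438 mm

Δh = 438 mm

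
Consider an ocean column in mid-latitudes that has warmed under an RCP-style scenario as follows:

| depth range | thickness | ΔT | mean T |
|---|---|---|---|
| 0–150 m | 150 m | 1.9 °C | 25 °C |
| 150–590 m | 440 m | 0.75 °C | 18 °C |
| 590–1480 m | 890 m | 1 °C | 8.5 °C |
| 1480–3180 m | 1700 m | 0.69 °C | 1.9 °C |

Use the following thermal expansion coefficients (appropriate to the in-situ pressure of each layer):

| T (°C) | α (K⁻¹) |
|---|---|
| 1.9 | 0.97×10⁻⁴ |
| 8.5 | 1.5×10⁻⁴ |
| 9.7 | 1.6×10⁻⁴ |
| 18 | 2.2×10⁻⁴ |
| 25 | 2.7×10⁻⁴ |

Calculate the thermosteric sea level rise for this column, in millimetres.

Layer 1 at 25 °C → α = 2.7×10⁻⁴ K⁻¹
Layer 2 at 18 °C → α = 2.2×10⁻⁴ K⁻¹
Layer 3 at 8.5 °C → α = 1.5×10⁻⁴ K⁻¹
Layer 4 at 1.9 °C → α = 0.97×10⁻⁴ K⁻¹
1.9 × 2.7×10⁻⁴ × 150 = 0.07695 m
Layer 2: 440 × 0.75 × 2.2×10⁻⁴ = 0.07260 m
Layer 3: 890 × 1.5×10⁻⁴ × 1 = 0.13350 m
Layer 4: 0.69 × 1700 × 0.97×10⁻⁴ = 0.113781 m
Δh = 0.07695 + 0.07260 + 0.13350 + 0.113781 = 0.396831 m ≈ 400 mm

Δh = 400 mm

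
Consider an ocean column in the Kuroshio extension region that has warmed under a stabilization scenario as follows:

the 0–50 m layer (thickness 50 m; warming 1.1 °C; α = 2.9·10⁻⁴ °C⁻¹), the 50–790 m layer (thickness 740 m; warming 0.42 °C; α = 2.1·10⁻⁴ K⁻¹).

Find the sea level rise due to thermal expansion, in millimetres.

1.1 × 2.9×10⁻⁴ × 50 = 0.01595 m
2.1×10⁻⁴ × 740 × 0.42 = 0.065268 m
Δh = 0.01595 + 0.065268 = 0.081218 m

81.2 mm of thermosteric rise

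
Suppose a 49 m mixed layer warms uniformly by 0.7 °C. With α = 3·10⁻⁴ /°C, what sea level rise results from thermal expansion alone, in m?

Δh = 0.0103 m

Δh = αΔT·H = 3×10⁻⁴ × 0.7 × 49 = 0.01029 m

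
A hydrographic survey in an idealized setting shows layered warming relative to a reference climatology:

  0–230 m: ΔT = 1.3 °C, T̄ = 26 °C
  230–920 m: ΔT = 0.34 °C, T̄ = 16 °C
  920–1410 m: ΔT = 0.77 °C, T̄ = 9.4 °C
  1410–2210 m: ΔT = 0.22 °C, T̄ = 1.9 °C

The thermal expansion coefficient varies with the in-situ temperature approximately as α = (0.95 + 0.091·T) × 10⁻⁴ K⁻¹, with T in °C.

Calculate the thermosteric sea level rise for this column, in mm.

Layer 1: α = (0.95 + 0.091×26)×10⁻⁴ = 3.316×10⁻⁴ K⁻¹
Layer 2: α = (0.95 + 0.091×16)×10⁻⁴ = 2.406×10⁻⁴ K⁻¹
Layer 3: α = (0.95 + 0.091×9.4)×10⁻⁴ = 1.8054×10⁻⁴ K⁻¹
Layer 4: α = (0.95 + 0.091×1.9)×10⁻⁴ = 1.1229×10⁻⁴ K⁻¹
Layer 1: 3.316×10⁻⁴ × 230 × 1.3 = 0.0991484 m
230–920 m: 0.34 × 2.406×10⁻⁴ × 690 = 0.05644476 m
Layer 3: 0.77 × 1.8054×10⁻⁴ × 490 = 0.068117742 m
1410–2210 m: 1.1229×10⁻⁴ × 0.22 × 800 = 0.01976304 m
Δh = 0.0991484 + 0.05644476 + 0.068117742 + 0.01976304 = 0.243473942 m

240 mm of thermosteric rise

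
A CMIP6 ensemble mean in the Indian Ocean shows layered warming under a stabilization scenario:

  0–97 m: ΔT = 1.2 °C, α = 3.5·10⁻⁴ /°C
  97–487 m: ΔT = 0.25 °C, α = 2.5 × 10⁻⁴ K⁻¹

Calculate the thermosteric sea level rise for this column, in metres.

0.0651 m

Layer 1: 97 × 3.5×10⁻⁴ × 1.2 = 0.04074 m
97–487 m: 2.5×10⁻⁴ × 0.25 × 390 = 0.024375 m
Δh = 0.04074 + 0.024375 = 0.065115 m ≈ 0.0651 m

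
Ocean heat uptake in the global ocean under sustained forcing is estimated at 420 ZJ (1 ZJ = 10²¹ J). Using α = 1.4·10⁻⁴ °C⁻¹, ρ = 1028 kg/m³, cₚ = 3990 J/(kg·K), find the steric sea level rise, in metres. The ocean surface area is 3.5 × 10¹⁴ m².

Per unit area: Q = 420×10²¹ / (3.5×10¹⁴) = 1.2×10⁹ J/m²
Δh = αQ/(ρcₚ) = 1.4×10⁻⁴ × 1.2×10⁹ / (1028 × 3990) ≈ 0.040958 m

about 0.041 m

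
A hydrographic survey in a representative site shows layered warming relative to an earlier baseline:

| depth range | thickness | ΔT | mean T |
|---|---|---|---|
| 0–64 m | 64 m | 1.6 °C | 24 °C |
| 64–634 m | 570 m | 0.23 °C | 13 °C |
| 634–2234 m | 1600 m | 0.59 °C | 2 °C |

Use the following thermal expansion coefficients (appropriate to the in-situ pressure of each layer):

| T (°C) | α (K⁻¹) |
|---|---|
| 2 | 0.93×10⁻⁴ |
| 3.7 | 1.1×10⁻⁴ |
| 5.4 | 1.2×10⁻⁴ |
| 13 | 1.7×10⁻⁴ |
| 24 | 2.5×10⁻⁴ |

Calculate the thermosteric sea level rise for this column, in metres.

Layer 1 at 24 °C → α = 2.5×10⁻⁴ K⁻¹
Layer 2 at 13 °C → α = 1.7×10⁻⁴ K⁻¹
Layer 3 at 2 °C → α = 0.93×10⁻⁴ K⁻¹
Layer 1: 64 × 2.5×10⁻⁴ × 1.6 = 0.02560 m
1.7×10⁻⁴ × 570 × 0.23 = 0.022287 m
634–2234 m: 0.93×10⁻⁴ × 0.59 × 1600 = 0.087792 m
Δh = 0.02560 + 0.022287 + 0.087792 = 0.135679 m

Δh ≈ 0.136 m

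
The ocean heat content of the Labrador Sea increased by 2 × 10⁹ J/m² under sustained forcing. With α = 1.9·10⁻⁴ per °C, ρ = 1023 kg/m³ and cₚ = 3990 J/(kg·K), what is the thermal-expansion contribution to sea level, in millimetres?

Δh = αQ/(ρcₚ) = 1.9×10⁻⁴ × 2×10⁹ / (1023 × 3990) ≈ 0.093097 m

Δh = 93 mm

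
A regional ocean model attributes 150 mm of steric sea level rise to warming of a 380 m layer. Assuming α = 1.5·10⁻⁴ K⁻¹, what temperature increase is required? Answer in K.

about 2.63 K

ΔT = Δh/(αH) = 0.15 / (1.5×10⁻⁴ × 380) ≈ 2.632 K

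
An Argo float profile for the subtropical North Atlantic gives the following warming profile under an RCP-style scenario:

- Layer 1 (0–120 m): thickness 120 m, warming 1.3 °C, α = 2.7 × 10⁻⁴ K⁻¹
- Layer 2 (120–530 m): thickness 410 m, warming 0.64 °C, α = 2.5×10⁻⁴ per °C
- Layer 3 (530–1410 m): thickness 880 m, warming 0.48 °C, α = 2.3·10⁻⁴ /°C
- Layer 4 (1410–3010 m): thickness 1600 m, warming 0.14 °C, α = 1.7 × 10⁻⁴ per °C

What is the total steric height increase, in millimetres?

about 240 mm

1.3 × 120 × 2.7×10⁻⁴ = 0.04212 m
0.64 × 2.5×10⁻⁴ × 410 = 0.06560 m
2.3×10⁻⁴ × 880 × 0.48 = 0.097152 m
1410–3010 m: 1600 × 1.7×10⁻⁴ × 0.14 = 0.03808 m
Δh = 0.04212 + 0.06560 + 0.097152 + 0.03808 = 0.242952 m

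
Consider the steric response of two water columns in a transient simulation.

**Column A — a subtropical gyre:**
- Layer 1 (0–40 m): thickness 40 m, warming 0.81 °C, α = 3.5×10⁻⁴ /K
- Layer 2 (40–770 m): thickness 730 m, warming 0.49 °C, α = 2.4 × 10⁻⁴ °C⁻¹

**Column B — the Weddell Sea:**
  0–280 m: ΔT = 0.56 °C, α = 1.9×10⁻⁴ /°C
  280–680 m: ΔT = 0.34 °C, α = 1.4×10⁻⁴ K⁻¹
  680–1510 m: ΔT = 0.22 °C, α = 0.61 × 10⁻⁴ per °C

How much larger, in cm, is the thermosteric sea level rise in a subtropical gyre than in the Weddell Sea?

3.72 cm larger

A Layer 1: 40 × 3.5×10⁻⁴ × 0.81 = 0.01134 m
A 2.4×10⁻⁴ × 0.49 × 730 = 0.085848 m
A total: 0.097188 m
B 0–280 m: 1.9×10⁻⁴ × 0.56 × 280 = 0.029792 m
B 400 × 1.4×10⁻⁴ × 0.34 = 0.01904 m
B 0.61×10⁻⁴ × 830 × 0.22 = 0.0111386 m
B total: 0.0599706 m
Difference: 0.097188 − 0.0599706 = 0.0372174 m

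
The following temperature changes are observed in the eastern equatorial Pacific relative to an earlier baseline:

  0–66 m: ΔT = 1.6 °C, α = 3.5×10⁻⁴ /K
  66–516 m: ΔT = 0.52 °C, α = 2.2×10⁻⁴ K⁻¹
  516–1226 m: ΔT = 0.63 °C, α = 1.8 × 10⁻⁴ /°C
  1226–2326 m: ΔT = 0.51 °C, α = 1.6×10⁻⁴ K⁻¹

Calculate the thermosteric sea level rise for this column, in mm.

259 mm

0–66 m: 66 × 1.6 × 3.5×10⁻⁴ = 0.03696 m
2.2×10⁻⁴ × 0.52 × 450 = 0.05148 m
516–1226 m: 0.63 × 710 × 1.8×10⁻⁴ = 0.080514 m
Layer 4: 1100 × 1.6×10⁻⁴ × 0.51 = 0.08976 m
Δh = 0.03696 + 0.05148 + 0.080514 + 0.08976 = 0.258714 m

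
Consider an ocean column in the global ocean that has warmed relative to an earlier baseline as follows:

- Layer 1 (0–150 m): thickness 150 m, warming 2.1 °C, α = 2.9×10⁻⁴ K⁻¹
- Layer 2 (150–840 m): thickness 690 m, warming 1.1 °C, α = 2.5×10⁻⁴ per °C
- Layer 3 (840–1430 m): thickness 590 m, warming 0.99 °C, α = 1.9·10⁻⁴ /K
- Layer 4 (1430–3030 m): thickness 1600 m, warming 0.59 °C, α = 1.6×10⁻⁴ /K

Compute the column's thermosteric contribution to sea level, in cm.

0–150 m: 2.9×10⁻⁴ × 150 × 2.1 = 0.09135 m
150–840 m: 1.1 × 690 × 2.5×10⁻⁴ = 0.18975 m
590 × 0.99 × 1.9×10⁻⁴ = 0.110979 m
1.6×10⁻⁴ × 1600 × 0.59 = 0.15104 m
Δh = 0.09135 + 0.18975 + 0.110979 + 0.15104 = 0.543119 m

54.3 cm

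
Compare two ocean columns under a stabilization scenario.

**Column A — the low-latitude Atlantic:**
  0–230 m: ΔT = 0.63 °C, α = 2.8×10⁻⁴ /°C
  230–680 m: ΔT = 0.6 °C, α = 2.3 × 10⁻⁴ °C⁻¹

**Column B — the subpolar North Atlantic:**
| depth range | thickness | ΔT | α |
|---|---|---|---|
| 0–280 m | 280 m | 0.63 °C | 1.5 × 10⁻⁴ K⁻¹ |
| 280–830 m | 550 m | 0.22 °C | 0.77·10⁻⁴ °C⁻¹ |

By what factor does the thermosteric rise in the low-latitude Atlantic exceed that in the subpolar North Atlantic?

A 0–230 m: 2.8×10⁻⁴ × 230 × 0.63 = 0.040572 m
A Layer 2: 2.3×10⁻⁴ × 0.6 × 450 = 0.06210 m
A total: 0.102672 m
B Layer 1: 280 × 1.5×10⁻⁴ × 0.63 = 0.02646 m
B 0.22 × 0.77×10⁻⁴ × 550 = 0.009317 m
B total: 0.035777 m
Ratio: 0.102672 / 0.035777 ≈ 2.870

≈ 2.9×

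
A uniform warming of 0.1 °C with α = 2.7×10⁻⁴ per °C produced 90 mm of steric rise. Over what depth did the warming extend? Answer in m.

3330 m

H = Δh/(αΔT) = 0.09 / (2.7×10⁻⁴ × 0.1) ≈ 3333 m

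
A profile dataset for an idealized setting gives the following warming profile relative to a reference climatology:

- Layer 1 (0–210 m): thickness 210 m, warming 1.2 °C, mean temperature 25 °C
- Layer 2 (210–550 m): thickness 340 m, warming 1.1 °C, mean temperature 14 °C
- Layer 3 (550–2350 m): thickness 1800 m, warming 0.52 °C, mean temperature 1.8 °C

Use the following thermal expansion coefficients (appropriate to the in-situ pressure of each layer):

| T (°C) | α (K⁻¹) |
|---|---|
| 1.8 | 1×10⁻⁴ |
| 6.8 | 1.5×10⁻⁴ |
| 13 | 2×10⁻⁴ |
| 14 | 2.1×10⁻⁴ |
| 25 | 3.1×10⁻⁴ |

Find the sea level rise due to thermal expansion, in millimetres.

Layer 1 at 25 °C → α = 3.1×10⁻⁴ K⁻¹
Layer 2 at 14 °C → α = 2.1×10⁻⁴ K⁻¹
Layer 3 at 1.8 °C → α = 1×10⁻⁴ K⁻¹
3.1×10⁻⁴ × 1.2 × 210 = 0.07812 m
210–550 m: 340 × 2.1×10⁻⁴ × 1.1 = 0.07854 m
Layer 3: 1800 × 1×10⁻⁴ × 0.52 = 0.09360 m
Δh = 0.07812 + 0.07854 + 0.09360 = 0.25026 m ≈ 250 mm

250 mm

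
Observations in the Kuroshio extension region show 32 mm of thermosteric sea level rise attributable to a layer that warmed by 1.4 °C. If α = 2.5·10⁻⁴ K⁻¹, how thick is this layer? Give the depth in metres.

H = Δh/(αΔT) = 0.032 / (2.5×10⁻⁴ × 1.4) ≈ 91.43 m

about 91 m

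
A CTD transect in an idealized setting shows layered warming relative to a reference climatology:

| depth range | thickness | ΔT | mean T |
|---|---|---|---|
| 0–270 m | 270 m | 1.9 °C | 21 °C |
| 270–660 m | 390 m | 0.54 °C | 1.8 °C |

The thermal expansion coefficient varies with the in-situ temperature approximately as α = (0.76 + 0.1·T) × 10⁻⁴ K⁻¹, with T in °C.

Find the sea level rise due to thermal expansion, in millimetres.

Layer 1: α = (0.76 + 0.1×21)×10⁻⁴ = 2.86×10⁻⁴ K⁻¹
Layer 2: α = (0.76 + 0.1×1.8)×10⁻⁴ = 0.94×10⁻⁴ K⁻¹
Layer 1: 270 × 2.86×10⁻⁴ × 1.9 = 0.146718 m
0.54 × 0.94×10⁻⁴ × 390 = 0.0197964 m
Δh = 0.146718 + 0.0197964 = 0.1665144 m

Δh = 167 mm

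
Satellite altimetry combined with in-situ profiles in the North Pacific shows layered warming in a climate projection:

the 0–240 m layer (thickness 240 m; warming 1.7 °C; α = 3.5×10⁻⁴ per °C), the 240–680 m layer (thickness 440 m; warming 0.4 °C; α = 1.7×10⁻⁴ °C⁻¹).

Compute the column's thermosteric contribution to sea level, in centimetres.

Layer 1: 3.5×10⁻⁴ × 1.7 × 240 = 0.14280 m
240–680 m: 440 × 1.7×10⁻⁴ × 0.4 = 0.02992 m
Δh = 0.14280 + 0.02992 = 0.17272 m

17 cm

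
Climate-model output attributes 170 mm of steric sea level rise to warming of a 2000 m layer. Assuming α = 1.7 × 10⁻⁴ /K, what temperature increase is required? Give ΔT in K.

about 0.500 K

ΔT = Δh/(αH) = 0.17 / (1.7×10⁻⁴ × 2000) = 0.5000 K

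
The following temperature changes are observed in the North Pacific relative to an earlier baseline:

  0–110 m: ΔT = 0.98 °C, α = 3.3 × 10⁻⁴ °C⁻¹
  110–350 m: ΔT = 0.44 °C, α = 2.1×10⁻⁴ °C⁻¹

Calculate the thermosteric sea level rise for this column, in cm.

Layer 1: 0.98 × 3.3×10⁻⁴ × 110 = 0.035574 m
110–350 m: 2.1×10⁻⁴ × 240 × 0.44 = 0.022176 m
Δh = 0.035574 + 0.022176 = 0.05775 m

about 5.8 cm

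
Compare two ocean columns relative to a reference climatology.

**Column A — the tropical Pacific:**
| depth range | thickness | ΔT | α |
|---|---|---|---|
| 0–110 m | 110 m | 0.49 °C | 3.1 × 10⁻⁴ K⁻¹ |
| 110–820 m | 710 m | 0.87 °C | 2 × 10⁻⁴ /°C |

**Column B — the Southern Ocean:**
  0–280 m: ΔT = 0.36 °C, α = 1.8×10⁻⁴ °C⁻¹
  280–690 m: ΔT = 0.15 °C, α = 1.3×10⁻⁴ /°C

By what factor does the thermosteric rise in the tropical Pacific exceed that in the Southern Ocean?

A 0.49 × 3.1×10⁻⁴ × 110 = 0.016709 m
A Layer 2: 0.87 × 710 × 2×10⁻⁴ = 0.12354 m
A total: 0.140249 m
B 280 × 1.8×10⁻⁴ × 0.36 = 0.018144 m
B 280–690 m: 410 × 0.15 × 1.3×10⁻⁴ = 0.007995 m
B total: 0.026139 m
Ratio: 0.140249 / 0.026139 ≈ 5.366

a factor of 5.4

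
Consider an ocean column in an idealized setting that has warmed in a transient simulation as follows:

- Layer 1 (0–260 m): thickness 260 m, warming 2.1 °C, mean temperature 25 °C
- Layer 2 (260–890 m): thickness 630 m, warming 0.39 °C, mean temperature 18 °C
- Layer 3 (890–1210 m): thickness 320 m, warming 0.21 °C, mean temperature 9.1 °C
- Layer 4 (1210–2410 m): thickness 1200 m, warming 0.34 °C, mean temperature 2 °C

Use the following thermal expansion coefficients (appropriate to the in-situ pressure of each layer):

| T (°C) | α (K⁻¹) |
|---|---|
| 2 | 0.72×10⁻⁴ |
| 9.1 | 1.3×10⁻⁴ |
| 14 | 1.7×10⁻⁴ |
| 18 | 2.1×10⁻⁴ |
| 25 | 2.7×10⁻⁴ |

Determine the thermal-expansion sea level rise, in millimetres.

Δh = 237 mm

Layer 1 at 25 °C → α = 2.7×10⁻⁴ K⁻¹
Layer 2 at 18 °C → α = 2.1×10⁻⁴ K⁻¹
Layer 3 at 9.1 °C → α = 1.3×10⁻⁴ K⁻¹
Layer 4 at 2 °C → α = 0.72×10⁻⁴ K⁻¹
0–260 m: 260 × 2.7×10⁻⁴ × 2.1 = 0.14742 m
Layer 2: 2.1×10⁻⁴ × 0.39 × 630 = 0.051597 m
0.21 × 320 × 1.3×10⁻⁴ = 0.008736 m
1200 × 0.34 × 0.72×10⁻⁴ = 0.029376 m
Δh = 0.14742 + 0.051597 + 0.008736 + 0.029376 = 0.237129 m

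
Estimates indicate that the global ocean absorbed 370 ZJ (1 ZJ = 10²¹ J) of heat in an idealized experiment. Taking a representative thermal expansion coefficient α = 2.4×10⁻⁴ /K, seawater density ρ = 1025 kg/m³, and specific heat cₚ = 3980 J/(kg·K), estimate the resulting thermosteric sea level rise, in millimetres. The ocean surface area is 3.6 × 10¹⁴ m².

Per unit area: Q = 370×10²¹ / (3.6×10¹⁴) ≈ 1.028×10⁹ J/m²
Δh = αQ/(ρcₚ) = 2.4×10⁻⁴ × 1.028×10⁹ / (1025 × 3980) ≈ 0.060478 m

Δh ≈ 60.5 mm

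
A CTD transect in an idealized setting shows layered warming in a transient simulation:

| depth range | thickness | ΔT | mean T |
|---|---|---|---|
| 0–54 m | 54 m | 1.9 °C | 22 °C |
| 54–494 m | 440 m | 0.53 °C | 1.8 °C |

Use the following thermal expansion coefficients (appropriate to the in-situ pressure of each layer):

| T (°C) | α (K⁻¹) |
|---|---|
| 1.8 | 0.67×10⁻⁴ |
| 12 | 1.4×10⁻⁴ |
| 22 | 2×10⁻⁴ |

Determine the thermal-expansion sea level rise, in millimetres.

36.1 mm

Layer 1 at 22 °C → α = 2×10⁻⁴ K⁻¹
Layer 2 at 1.8 °C → α = 0.67×10⁻⁴ K⁻¹
Layer 1: 2×10⁻⁴ × 1.9 × 54 = 0.02052 m
54–494 m: 0.67×10⁻⁴ × 440 × 0.53 = 0.0156244 m
Δh = 0.02052 + 0.0156244 = 0.0361444 m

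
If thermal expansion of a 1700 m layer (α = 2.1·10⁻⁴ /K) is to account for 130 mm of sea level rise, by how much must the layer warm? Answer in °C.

ΔT = Δh/(αH) = 0.13 / (2.1×10⁻⁴ × 1700) ≈ 0.3641 °C

ΔT ≈ 0.364 °C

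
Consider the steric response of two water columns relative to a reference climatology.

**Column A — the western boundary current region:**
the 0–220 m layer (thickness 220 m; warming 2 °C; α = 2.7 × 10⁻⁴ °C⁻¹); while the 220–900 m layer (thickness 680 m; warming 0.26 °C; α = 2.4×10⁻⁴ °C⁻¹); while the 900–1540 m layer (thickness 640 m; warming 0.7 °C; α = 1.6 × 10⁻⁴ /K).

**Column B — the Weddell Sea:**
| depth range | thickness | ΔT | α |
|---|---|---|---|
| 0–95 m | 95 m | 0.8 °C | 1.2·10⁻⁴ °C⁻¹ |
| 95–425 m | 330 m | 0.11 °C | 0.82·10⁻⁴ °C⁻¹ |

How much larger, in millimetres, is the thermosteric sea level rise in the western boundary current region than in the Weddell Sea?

220 mm larger

A 0–220 m: 2.7×10⁻⁴ × 220 × 2 = 0.11880 m
A 220–900 m: 680 × 2.4×10⁻⁴ × 0.26 = 0.042432 m
A Layer 3: 1.6×10⁻⁴ × 0.7 × 640 = 0.07168 m
A total: 0.232912 m
B 0–95 m: 1.2×10⁻⁴ × 0.8 × 95 = 0.00912 m
B 95–425 m: 330 × 0.11 × 0.82×10⁻⁴ = 0.0029766 m
B total: 0.0120966 m
Difference: 0.232912 − 0.0120966 = 0.2208154 m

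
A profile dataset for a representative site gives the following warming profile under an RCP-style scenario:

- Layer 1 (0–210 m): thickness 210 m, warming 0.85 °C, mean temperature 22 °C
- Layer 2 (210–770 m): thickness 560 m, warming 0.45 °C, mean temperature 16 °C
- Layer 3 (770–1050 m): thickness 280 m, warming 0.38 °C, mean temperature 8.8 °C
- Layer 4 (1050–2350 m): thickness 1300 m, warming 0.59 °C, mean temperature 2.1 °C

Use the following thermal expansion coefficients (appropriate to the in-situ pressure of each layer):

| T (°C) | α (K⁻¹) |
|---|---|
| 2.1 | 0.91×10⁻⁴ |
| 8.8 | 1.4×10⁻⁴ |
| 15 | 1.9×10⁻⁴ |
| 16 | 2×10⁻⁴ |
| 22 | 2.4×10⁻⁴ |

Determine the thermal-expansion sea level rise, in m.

0.178 m of thermosteric rise

Layer 1 at 22 °C → α = 2.4×10⁻⁴ K⁻¹
Layer 2 at 16 °C → α = 2×10⁻⁴ K⁻¹
Layer 3 at 8.8 °C → α = 1.4×10⁻⁴ K⁻¹
Layer 4 at 2.1 °C → α = 0.91×10⁻⁴ K⁻¹
0–210 m: 210 × 0.85 × 2.4×10⁻⁴ = 0.04284 m
2×10⁻⁴ × 0.45 × 560 = 0.05040 m
770–1050 m: 280 × 1.4×10⁻⁴ × 0.38 = 0.014896 m
1300 × 0.59 × 0.91×10⁻⁴ = 0.069797 m
Δh = 0.04284 + 0.05040 + 0.014896 + 0.069797 = 0.177933 m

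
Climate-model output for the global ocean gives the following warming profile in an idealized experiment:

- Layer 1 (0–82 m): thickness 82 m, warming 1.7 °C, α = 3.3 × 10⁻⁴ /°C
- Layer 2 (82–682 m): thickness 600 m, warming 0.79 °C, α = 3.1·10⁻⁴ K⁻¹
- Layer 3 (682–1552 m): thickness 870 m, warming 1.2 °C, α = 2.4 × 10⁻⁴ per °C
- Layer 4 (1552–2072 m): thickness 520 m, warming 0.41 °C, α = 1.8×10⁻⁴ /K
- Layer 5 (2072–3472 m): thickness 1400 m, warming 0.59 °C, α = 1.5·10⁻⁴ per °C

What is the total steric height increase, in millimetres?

0–82 m: 3.3×10⁻⁴ × 1.7 × 82 = 0.046002 m
Layer 2: 0.79 × 3.1×10⁻⁴ × 600 = 0.14694 m
682–1552 m: 1.2 × 870 × 2.4×10⁻⁴ = 0.25056 m
1.8×10⁻⁴ × 520 × 0.41 = 0.038376 m
0.59 × 1.5×10⁻⁴ × 1400 = 0.12390 m
Δh = 0.046002 + 0.14694 + 0.25056 + 0.038376 + 0.12390 = 0.605778 m

about 606 mm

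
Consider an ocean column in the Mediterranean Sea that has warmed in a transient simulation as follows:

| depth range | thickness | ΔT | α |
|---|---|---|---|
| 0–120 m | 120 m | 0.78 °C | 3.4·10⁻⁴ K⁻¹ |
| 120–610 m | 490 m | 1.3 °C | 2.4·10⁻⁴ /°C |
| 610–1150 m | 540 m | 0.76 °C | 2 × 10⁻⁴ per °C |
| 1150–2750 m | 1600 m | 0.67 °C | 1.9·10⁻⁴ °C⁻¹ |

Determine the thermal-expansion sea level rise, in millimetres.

Δh = 470 mm

0.78 × 120 × 3.4×10⁻⁴ = 0.031824 m
Layer 2: 2.4×10⁻⁴ × 490 × 1.3 = 0.15288 m
Layer 3: 0.76 × 540 × 2×10⁻⁴ = 0.08208 m
1150–2750 m: 0.67 × 1600 × 1.9×10⁻⁴ = 0.20368 m
Δh = 0.031824 + 0.15288 + 0.08208 + 0.20368 = 0.470464 m ≈ 470 mm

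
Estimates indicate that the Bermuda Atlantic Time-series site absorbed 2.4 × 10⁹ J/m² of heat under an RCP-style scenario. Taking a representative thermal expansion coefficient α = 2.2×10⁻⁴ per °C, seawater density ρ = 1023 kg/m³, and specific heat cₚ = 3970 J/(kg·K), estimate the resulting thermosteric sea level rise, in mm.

Δh ≈ 130 mm

Δh = αQ/(ρcₚ) = 2.2×10⁻⁴ × 2.4×10⁹ / (1023 × 3970) ≈ 0.13001 m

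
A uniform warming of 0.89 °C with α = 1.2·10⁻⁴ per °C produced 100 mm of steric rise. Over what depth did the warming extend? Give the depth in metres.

H = Δh/(αΔT) = 0.1 / (1.2×10⁻⁴ × 0.89) ≈ 936.3 m

H ≈ 936 m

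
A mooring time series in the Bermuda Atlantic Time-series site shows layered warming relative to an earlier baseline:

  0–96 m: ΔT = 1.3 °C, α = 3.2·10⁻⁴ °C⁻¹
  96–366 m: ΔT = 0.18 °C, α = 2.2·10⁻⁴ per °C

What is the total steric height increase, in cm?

Δh ≈ 5.1 cm

3.2×10⁻⁴ × 1.3 × 96 = 0.039936 m
0.18 × 270 × 2.2×10⁻⁴ = 0.010692 m
Δh = 0.039936 + 0.010692 = 0.050628 m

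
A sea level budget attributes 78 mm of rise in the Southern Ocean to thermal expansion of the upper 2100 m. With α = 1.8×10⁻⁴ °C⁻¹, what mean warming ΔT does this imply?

ΔT = Δh/(αH) = 0.078 / (1.8×10⁻⁴ × 2100) ≈ 0.2063 °C

ΔT ≈ 0.21 °C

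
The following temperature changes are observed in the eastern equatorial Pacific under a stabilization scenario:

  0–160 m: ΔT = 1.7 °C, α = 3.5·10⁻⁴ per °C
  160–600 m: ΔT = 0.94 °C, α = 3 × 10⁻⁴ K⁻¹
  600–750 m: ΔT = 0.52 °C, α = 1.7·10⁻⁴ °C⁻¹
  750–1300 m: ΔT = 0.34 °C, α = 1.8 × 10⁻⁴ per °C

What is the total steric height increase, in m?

about 0.27 m

Layer 1: 1.7 × 3.5×10⁻⁴ × 160 = 0.09520 m
160–600 m: 440 × 0.94 × 3×10⁻⁴ = 0.12408 m
1.7×10⁻⁴ × 0.52 × 150 = 0.01326 m
Layer 4: 0.34 × 1.8×10⁻⁴ × 550 = 0.03366 m
Δh = 0.09520 + 0.12408 + 0.01326 + 0.03366 = 0.26620 m ≈ 0.27 m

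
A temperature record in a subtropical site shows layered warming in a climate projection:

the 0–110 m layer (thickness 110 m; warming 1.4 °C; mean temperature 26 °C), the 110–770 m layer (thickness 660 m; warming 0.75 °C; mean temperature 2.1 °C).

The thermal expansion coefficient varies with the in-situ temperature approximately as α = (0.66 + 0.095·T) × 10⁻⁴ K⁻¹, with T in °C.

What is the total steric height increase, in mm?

Layer 1: α = (0.66 + 0.095×26)×10⁻⁴ = 3.13×10⁻⁴ K⁻¹
Layer 2: α = (0.66 + 0.095×2.1)×10⁻⁴ = 0.8595×10⁻⁴ K⁻¹
Layer 1: 1.4 × 110 × 3.13×10⁻⁴ = 0.048202 m
Layer 2: 660 × 0.8595×10⁻⁴ × 0.75 = 0.04254525 m
Δh = 0.048202 + 0.04254525 = 0.09074725 m ≈ 90.7 mm

Δh ≈ 90.7 mm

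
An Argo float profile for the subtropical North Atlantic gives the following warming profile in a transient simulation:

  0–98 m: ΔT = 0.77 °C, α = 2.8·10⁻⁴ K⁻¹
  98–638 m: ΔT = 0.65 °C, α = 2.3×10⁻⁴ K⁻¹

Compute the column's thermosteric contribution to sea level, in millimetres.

0.77 × 2.8×10⁻⁴ × 98 = 0.0211288 m
2.3×10⁻⁴ × 540 × 0.65 = 0.08073 m
Δh = 0.0211288 + 0.08073 = 0.1018588 m

102 mm of thermosteric rise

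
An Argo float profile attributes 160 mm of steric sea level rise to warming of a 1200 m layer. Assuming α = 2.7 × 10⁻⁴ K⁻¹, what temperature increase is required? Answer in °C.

about 0.494 °C

ΔT = Δh/(αH) = 0.16 / (2.7×10⁻⁴ × 1200) ≈ 0.4938 °C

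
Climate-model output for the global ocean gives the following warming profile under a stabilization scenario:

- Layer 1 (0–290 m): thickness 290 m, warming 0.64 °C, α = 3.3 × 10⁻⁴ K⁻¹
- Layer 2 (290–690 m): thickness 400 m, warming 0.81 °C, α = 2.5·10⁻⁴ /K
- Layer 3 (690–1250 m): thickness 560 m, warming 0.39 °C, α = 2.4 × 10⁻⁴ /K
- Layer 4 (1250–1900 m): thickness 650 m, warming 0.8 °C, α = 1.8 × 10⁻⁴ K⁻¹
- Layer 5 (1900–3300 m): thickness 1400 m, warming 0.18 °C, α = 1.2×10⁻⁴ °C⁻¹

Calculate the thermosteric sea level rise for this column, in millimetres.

Δh = 319 mm

0.64 × 3.3×10⁻⁴ × 290 = 0.061248 m
Layer 2: 0.81 × 2.5×10⁻⁴ × 400 = 0.08100 m
Layer 3: 2.4×10⁻⁴ × 0.39 × 560 = 0.052416 m
Layer 4: 0.8 × 650 × 1.8×10⁻⁴ = 0.09360 m
1900–3300 m: 1400 × 1.2×10⁻⁴ × 0.18 = 0.03024 m
Δh = 0.061248 + 0.08100 + 0.052416 + 0.09360 + 0.03024 = 0.318504 m ≈ 319 mm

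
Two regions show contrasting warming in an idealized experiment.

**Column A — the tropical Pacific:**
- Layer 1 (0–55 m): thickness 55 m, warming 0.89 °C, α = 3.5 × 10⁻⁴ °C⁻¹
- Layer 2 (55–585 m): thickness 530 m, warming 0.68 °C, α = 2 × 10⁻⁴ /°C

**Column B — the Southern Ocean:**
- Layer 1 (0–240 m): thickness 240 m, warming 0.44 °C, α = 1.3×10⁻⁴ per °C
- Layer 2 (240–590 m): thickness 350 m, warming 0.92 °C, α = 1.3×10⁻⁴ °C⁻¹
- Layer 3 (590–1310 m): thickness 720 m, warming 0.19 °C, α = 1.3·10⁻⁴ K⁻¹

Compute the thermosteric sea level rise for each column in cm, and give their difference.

A Layer 1: 3.5×10⁻⁴ × 55 × 0.89 = 0.0171325 m
A 0.68 × 530 × 2×10⁻⁴ = 0.07208 m
A total: 0.0892125 m
B 0–240 m: 0.44 × 240 × 1.3×10⁻⁴ = 0.013728 m
B Layer 2: 0.92 × 1.3×10⁻⁴ × 350 = 0.04186 m
B 1.3×10⁻⁴ × 0.19 × 720 = 0.017784 m
B total: 0.073372 m
Difference: 0.0892125 − 0.073372 = 0.0158405 m

A: 8.92 cm; B: 7.34 cm; difference 1.58 cm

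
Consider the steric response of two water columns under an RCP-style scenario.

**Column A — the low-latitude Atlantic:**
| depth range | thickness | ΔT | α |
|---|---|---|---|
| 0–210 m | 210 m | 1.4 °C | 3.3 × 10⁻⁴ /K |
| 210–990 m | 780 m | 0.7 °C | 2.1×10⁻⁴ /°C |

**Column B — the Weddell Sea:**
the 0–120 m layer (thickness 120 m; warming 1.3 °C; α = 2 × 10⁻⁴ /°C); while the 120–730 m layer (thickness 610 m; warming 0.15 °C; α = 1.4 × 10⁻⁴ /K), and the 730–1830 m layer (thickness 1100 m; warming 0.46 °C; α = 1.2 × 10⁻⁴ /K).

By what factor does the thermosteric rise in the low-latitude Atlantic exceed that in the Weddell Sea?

A 1.4 × 3.3×10⁻⁴ × 210 = 0.09702 m
A Layer 2: 0.7 × 2.1×10⁻⁴ × 780 = 0.11466 m
A total: 0.21168 m
B 120 × 2×10⁻⁴ × 1.3 = 0.03120 m
B Layer 2: 1.4×10⁻⁴ × 610 × 0.15 = 0.01281 m
B 730–1830 m: 0.46 × 1.2×10⁻⁴ × 1100 = 0.06072 m
B total: 0.10473 m
Ratio: 0.21168 / 0.10473 ≈ 2.021

≈ 2.02×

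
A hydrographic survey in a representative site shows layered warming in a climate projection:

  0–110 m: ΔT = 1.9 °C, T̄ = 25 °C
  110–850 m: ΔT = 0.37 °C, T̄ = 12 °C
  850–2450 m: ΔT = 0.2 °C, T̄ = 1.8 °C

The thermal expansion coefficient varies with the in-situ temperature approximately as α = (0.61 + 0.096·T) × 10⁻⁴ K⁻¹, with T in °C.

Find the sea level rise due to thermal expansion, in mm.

136 mm

Layer 1: α = (0.61 + 0.096×25)×10⁻⁴ = 3.01×10⁻⁴ K⁻¹
Layer 2: α = (0.61 + 0.096×12)×10⁻⁴ = 1.762×10⁻⁴ K⁻¹
Layer 3: α = (0.61 + 0.096×1.8)×10⁻⁴ = 0.7828×10⁻⁴ K⁻¹
3.01×10⁻⁴ × 110 × 1.9 = 0.062909 m
110–850 m: 1.762×10⁻⁴ × 0.37 × 740 = 0.04824356 m
Layer 3: 0.2 × 1600 × 0.7828×10⁻⁴ = 0.0250496 m
Δh = 0.062909 + 0.04824356 + 0.0250496 = 0.13620216 m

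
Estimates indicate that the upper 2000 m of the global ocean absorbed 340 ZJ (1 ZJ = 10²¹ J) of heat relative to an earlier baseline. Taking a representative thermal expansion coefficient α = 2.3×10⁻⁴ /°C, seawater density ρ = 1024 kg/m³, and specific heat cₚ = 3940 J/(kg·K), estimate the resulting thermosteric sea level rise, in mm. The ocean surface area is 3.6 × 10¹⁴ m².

Per unit area: Q = 340×10²¹ / (3.6×10¹⁴) ≈ 9.444×10⁸ J/m²
Δh = αQ/(ρcₚ) = 2.3×10⁻⁴ × 9.444×10⁸ / (1024 × 3940) ≈ 0.053838 m

54 mm of thermosteric rise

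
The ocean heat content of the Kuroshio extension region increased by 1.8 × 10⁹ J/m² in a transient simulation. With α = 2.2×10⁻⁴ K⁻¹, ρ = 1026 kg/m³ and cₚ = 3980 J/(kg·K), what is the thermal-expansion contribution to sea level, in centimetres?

9.70 cm

Δh = αQ/(ρcₚ) = 2.2×10⁻⁴ × 1.8×10⁹ / (1026 × 3980) ≈ 0.096976 m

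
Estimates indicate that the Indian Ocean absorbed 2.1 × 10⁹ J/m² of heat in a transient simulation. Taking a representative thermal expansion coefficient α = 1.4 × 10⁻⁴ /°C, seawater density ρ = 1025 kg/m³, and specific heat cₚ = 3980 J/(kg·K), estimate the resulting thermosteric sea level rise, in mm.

Δh = αQ/(ρcₚ) = 1.4×10⁻⁴ × 2.1×10⁹ / (1025 × 3980) ≈ 0.072068 m

Δh = 72.1 mm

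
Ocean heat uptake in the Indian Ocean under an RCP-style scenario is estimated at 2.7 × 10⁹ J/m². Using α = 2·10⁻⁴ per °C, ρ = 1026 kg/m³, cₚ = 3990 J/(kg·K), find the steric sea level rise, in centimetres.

13.2 cm

Δh = αQ/(ρcₚ) = 2×10⁻⁴ × 2.7×10⁹ / (1026 × 3990) ≈ 0.13191 m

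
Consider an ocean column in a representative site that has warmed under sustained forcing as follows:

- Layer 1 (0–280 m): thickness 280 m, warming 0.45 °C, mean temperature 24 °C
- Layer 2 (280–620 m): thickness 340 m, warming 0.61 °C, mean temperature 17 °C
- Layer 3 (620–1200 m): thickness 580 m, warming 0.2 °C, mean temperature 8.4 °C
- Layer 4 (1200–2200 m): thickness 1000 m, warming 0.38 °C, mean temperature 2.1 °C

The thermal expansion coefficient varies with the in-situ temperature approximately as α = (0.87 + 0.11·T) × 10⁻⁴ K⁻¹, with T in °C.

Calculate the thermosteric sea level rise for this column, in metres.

Layer 1: α = (0.87 + 0.11×24)×10⁻⁴ = 3.51×10⁻⁴ K⁻¹
Layer 2: α = (0.87 + 0.11×17)×10⁻⁴ = 2.74×10⁻⁴ K⁻¹
Layer 3: α = (0.87 + 0.11×8.4)×10⁻⁴ = 1.794×10⁻⁴ K⁻¹
Layer 4: α = (0.87 + 0.11×2.1)×10⁻⁴ = 1.101×10⁻⁴ K⁻¹
Layer 1: 280 × 3.51×10⁻⁴ × 0.45 = 0.044226 m
280–620 m: 0.61 × 2.74×10⁻⁴ × 340 = 0.0568276 m
620–1200 m: 1.794×10⁻⁴ × 580 × 0.2 = 0.0208104 m
0.38 × 1.101×10⁻⁴ × 1000 = 0.041838 m
Δh = 0.044226 + 0.0568276 + 0.0208104 + 0.041838 = 0.163702 m

0.164 m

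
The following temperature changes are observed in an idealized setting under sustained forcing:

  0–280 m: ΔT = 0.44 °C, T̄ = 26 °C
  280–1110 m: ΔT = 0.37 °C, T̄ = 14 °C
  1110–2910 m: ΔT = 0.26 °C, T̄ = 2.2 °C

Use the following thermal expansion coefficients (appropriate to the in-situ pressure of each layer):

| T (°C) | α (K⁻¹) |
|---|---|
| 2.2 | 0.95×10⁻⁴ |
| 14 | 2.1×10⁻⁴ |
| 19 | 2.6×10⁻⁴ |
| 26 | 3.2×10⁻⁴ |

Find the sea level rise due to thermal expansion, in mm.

Layer 1 at 26 °C → α = 3.2×10⁻⁴ K⁻¹
Layer 2 at 14 °C → α = 2.1×10⁻⁴ K⁻¹
Layer 3 at 2.2 °C → α = 0.95×10⁻⁴ K⁻¹
0–280 m: 280 × 3.2×10⁻⁴ × 0.44 = 0.039424 m
Layer 2: 0.37 × 2.1×10⁻⁴ × 830 = 0.064491 m
Layer 3: 1800 × 0.26 × 0.95×10⁻⁴ = 0.04446 m
Δh = 0.039424 + 0.064491 + 0.04446 = 0.148375 m ≈ 150 mm

about 150 mm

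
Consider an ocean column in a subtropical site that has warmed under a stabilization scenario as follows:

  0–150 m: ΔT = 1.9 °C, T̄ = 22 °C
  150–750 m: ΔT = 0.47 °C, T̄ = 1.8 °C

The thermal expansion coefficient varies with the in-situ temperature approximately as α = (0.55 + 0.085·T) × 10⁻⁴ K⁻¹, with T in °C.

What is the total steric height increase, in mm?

Δh = 88.8 mm

Layer 1: α = (0.55 + 0.085×22)×10⁻⁴ = 2.42×10⁻⁴ K⁻¹
Layer 2: α = (0.55 + 0.085×1.8)×10⁻⁴ = 0.703×10⁻⁴ K⁻¹
2.42×10⁻⁴ × 150 × 1.9 = 0.06897 m
Layer 2: 600 × 0.47 × 0.703×10⁻⁴ = 0.0198246 m
Δh = 0.06897 + 0.0198246 = 0.0887946 m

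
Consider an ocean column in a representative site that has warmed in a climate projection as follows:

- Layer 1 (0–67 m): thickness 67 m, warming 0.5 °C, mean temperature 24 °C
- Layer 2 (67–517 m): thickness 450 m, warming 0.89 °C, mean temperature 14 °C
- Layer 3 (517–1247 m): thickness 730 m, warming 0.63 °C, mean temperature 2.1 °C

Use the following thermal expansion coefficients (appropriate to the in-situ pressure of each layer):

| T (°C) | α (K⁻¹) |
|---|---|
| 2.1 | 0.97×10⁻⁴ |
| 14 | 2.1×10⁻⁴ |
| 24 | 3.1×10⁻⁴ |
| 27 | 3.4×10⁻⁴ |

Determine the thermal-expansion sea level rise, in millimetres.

139 mm of thermosteric rise

Layer 1 at 24 °C → α = 3.1×10⁻⁴ K⁻¹
Layer 2 at 14 °C → α = 2.1×10⁻⁴ K⁻¹
Layer 3 at 2.1 °C → α = 0.97×10⁻⁴ K⁻¹
0–67 m: 67 × 0.5 × 3.1×10⁻⁴ = 0.010385 m
Layer 2: 2.1×10⁻⁴ × 450 × 0.89 = 0.084105 m
Layer 3: 730 × 0.97×10⁻⁴ × 0.63 = 0.0446103 m
Δh = 0.010385 + 0.084105 + 0.0446103 = 0.1391003 m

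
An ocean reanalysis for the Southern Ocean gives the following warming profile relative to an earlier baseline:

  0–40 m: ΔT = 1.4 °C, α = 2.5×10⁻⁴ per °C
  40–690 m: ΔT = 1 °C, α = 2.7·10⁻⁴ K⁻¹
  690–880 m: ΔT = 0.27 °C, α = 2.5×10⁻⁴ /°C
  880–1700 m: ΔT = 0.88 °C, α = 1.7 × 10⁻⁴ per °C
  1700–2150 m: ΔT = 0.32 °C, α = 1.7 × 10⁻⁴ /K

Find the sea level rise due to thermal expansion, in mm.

Δh = 350 mm

0–40 m: 1.4 × 40 × 2.5×10⁻⁴ = 0.01400 m
Layer 2: 650 × 2.7×10⁻⁴ × 1 = 0.17550 m
0.27 × 2.5×10⁻⁴ × 190 = 0.012825 m
1.7×10⁻⁴ × 820 × 0.88 = 0.122672 m
Layer 5: 450 × 1.7×10⁻⁴ × 0.32 = 0.02448 m
Δh = 0.01400 + 0.17550 + 0.012825 + 0.122672 + 0.02448 = 0.349477 m ≈ 350 mm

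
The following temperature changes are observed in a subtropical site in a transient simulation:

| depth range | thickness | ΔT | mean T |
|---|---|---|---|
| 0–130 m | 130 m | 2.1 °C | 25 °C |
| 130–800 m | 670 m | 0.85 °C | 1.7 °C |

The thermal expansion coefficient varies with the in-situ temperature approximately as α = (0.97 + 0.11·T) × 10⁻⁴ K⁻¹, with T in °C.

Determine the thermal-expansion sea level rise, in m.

Layer 1: α = (0.97 + 0.11×25)×10⁻⁴ = 3.72×10⁻⁴ K⁻¹
Layer 2: α = (0.97 + 0.11×1.7)×10⁻⁴ = 1.157×10⁻⁴ K⁻¹
130 × 2.1 × 3.72×10⁻⁴ = 0.101556 m
0.85 × 1.157×10⁻⁴ × 670 = 0.06589115 m
Δh = 0.101556 + 0.06589115 = 0.16744715 m ≈ 0.167 m

about 0.167 m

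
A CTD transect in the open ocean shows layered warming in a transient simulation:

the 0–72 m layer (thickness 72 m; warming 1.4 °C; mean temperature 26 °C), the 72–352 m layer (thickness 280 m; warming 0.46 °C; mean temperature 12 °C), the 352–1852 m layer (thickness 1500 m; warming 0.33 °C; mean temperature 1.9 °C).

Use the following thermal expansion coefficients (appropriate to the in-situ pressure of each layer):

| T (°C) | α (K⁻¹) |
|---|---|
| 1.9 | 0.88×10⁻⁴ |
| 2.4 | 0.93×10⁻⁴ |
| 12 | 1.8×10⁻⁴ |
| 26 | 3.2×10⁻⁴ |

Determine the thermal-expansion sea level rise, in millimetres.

Layer 1 at 26 °C → α = 3.2×10⁻⁴ K⁻¹
Layer 2 at 12 °C → α = 1.8×10⁻⁴ K⁻¹
Layer 3 at 1.9 °C → α = 0.88×10⁻⁴ K⁻¹
0–72 m: 3.2×10⁻⁴ × 1.4 × 72 = 0.032256 m
1.8×10⁻⁴ × 280 × 0.46 = 0.023184 m
Layer 3: 0.88×10⁻⁴ × 0.33 × 1500 = 0.04356 m
Δh = 0.032256 + 0.023184 + 0.04356 = 0.09900 m ≈ 99 mm

about 99 mm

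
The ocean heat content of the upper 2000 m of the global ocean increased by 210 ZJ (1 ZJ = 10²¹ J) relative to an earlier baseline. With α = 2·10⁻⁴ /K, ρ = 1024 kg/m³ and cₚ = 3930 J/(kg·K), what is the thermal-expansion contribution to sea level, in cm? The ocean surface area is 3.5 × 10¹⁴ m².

Δh ≈ 3.0 cm

Per unit area: Q = 210×10²¹ / (3.5×10¹⁴) = 6×10⁸ J/m²
Δh = αQ/(ρcₚ) = 2×10⁻⁴ × 6×10⁸ / (1024 × 3930) ≈ 0.029819 m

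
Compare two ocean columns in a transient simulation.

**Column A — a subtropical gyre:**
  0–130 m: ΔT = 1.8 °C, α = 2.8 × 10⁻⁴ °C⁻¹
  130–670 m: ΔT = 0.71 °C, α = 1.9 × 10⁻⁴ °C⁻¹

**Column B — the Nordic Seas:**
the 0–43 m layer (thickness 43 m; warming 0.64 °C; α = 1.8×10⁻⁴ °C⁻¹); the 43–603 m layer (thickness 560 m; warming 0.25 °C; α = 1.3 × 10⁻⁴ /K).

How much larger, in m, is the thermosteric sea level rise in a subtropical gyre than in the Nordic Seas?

A 0–130 m: 130 × 1.8 × 2.8×10⁻⁴ = 0.06552 m
A 130–670 m: 1.9×10⁻⁴ × 0.71 × 540 = 0.072846 m
A total: 0.138366 m
B 0.64 × 43 × 1.8×10⁻⁴ = 0.0049536 m
B 0.25 × 560 × 1.3×10⁻⁴ = 0.01820 m
B total: 0.0231536 m
Difference: 0.138366 − 0.0231536 = 0.1152124 m

0.115 m larger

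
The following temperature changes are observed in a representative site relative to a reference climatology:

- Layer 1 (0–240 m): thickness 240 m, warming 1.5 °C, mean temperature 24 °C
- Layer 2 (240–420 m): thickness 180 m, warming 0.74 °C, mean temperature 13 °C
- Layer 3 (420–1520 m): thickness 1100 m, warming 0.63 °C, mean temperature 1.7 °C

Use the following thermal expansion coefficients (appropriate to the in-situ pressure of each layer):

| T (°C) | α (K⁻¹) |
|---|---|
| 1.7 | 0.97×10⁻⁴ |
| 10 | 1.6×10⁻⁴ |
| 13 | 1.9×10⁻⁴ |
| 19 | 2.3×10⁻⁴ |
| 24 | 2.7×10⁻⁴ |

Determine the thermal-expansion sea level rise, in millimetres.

Layer 1 at 24 °C → α = 2.7×10⁻⁴ K⁻¹
Layer 2 at 13 °C → α = 1.9×10⁻⁴ K⁻¹
Layer 3 at 1.7 °C → α = 0.97×10⁻⁴ K⁻¹
1.5 × 2.7×10⁻⁴ × 240 = 0.09720 m
240–420 m: 0.74 × 1.9×10⁻⁴ × 180 = 0.025308 m
420–1520 m: 1100 × 0.63 × 0.97×10⁻⁴ = 0.067221 m
Δh = 0.09720 + 0.025308 + 0.067221 = 0.189729 m

190 mm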